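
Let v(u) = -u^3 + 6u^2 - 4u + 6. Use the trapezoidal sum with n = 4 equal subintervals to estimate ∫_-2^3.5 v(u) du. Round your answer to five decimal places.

91.23340

Δu = (3.5 − (-2))/4 = 1.375.
v(-2) = 46, v(-0.625) = 5677/512, v(0.75) = 5.953125, v(2.125) = 7679/512, v(3.5) = 22.625.
T_4 = (Δu/2)·[v(u_0) + 2v(u_1) + 2v(u_2) + 2v(u_3) + v(u_4)].
Sum ≈ 91.23340.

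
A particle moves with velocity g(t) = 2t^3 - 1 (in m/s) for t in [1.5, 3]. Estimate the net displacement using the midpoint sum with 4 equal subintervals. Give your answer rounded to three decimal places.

Δt = (3 − 1.5)/4 = 0.375.
Midpoints: 1.6875, 2.0625, 2.4375, 2.8125.
g(1.6875) = 17635/2048, g(2.0625) = 33889/2048, g(2.4375) = 57271/2048, g(2.8125) = 89077/2048.
Sum = Δt · [g(1.6875) + g(2.0625) + g(2.4375) + g(2.8125)].
Sum ≈ 36.231.

36.231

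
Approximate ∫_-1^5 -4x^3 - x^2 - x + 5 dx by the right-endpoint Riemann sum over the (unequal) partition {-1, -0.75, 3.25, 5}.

Subinterval widths: 0.25, 4, 1.75.
Right endpoints: -0.75, 3.25, 5.
f(-0.75) = 6.875, f(3.25) = -146.125, f(5) = -525.
Sum = Σ Δx_i · f(x_i).
Sum = -1501.53125.

-1501.53125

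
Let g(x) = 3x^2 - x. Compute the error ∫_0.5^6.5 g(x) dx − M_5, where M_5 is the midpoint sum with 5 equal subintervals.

2.16

Exact integral: ∫_0.5^6.5 g(x) dx = 253.5.
M_5 = 251.34.
Error = 253.5 − 251.34 = 2.16.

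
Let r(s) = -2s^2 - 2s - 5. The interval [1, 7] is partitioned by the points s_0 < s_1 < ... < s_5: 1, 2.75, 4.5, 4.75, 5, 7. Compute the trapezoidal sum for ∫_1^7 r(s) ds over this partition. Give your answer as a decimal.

Subinterval widths: 1.75, 1.75, 0.25, 0.25, 2.
r(1) = -9, r(2.75) = -25.625, r(4.5) = -54.5, r(4.75) = -59.625, r(5) = -65, r(7) = -117.
On each subinterval the trapezoid contributes (Δs_i/2)·[r(s_{i-1}) + r(s_i)].
Sum = -312.25.

-312.25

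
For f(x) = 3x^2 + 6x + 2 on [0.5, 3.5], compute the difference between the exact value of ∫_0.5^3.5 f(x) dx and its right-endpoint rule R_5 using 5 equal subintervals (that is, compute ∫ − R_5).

-16.74

Exact integral: ∫_0.5^3.5 f(x) dx = 84.75.
R_5 = 101.49.
Error = 84.75 − 101.49 = -16.74.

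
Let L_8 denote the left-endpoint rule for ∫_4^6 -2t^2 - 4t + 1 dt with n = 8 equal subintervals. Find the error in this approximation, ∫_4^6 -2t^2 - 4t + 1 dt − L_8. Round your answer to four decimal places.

Exact integral: ∫_4^6 f(t) dt ≈ -139.333333.
L_8 = -133.375.
Error ≈ -139.333333 − (-133.375) ≈ -5.9583.

-5.9583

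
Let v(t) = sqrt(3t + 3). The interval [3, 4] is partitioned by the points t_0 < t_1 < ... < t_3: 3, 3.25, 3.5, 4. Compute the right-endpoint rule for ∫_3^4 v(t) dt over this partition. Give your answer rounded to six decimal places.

Subinterval widths: 0.25, 0.25, 0.5.
Right endpoints: 3.25, 3.5, 4.
v(3.25) ≈ 3.570714, v(3.5) ≈ 3.674235, v(4) ≈ 3.872983.
Sum = Σ Δt_i · v(t_i).
Sum ≈ 3.747729.

3.747729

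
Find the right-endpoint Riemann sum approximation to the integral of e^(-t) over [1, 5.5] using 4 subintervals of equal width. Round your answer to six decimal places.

Δt = (5.5 − 1)/4 = 1.125.
Right endpoints: 2.125, 3.25, 4.375, 5.5.
f(2.125) ≈ 0.119433, f(3.25) ≈ 0.038774, f(4.375) ≈ 0.012588, f(5.5) ≈ 0.004087.
Sum = Δt · [f(2.125) + f(3.25) + f(4.375) + f(5.5)].
Sum ≈ 0.196742.

0.196742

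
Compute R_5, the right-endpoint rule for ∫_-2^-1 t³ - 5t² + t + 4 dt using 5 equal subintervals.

Δt = (-1 − (-2))/5 = 0.2.
Right endpoints: -1.8, -1.6, -1.4, -1.2, -1.
f(-1.8) = -19.832, f(-1.6) = -14.496, f(-1.4) = -9.944, f(-1.2) = -6.128, f(-1) = -3.
Sum = Δt · [f(-1.8) + f(-1.6) + f(-1.4) + f(-1.2) + f(-1)].
Sum = -10.68.

-10.68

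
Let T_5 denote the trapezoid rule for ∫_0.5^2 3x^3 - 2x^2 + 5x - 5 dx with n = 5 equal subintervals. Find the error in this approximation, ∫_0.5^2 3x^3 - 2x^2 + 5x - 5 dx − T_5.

-0.208125

Exact integral: ∫_0.5^2 f(x) dx = 8.578125.
T_5 = 8.78625.
Error = 8.578125 − 8.78625 = -0.208125.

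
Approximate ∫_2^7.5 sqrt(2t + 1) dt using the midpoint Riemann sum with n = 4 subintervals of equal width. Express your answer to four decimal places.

Δt = (7.5 − 2)/4 = 1.375.
Midpoints: 2.6875, 4.0625, 5.4375, 6.8125.
f(2.6875) ≈ 2.5249, f(4.0625) ≈ 3.0208, f(5.4375) ≈ 3.4460, f(6.8125) ≈ 3.8243.
Sum = Δt · [f(2.6875) + f(4.0625) + f(5.4375) + f(6.8125)].
Sum ≈ 17.6219.

17.6219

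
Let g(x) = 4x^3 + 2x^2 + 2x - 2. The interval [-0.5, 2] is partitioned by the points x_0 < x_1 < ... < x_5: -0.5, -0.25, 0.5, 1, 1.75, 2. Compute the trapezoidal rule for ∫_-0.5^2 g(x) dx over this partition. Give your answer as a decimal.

21.9375

Subinterval widths: 0.25, 0.75, 0.5, 0.75, 0.25.
g(-0.5) = -3, g(-0.25) = -2.4375, g(0.5) = 0, g(1) = 6, g(1.75) = 29.0625, g(2) = 42.
On each subinterval the trapezoid contributes (Δx_i/2)·[g(x_{i-1}) + g(x_i)].
Sum = 21.9375.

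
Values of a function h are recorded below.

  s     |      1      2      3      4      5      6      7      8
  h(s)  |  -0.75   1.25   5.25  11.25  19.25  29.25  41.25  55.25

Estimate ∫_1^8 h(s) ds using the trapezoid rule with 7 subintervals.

Δs = 1.
T_7 = (1/2)·[(-0.75) + 2·1.25 + 2·5.25 + 2·11.25 + 2·19.25 + 2·29.25 + 2·41.25 + 55.25] = 134.75.

134.75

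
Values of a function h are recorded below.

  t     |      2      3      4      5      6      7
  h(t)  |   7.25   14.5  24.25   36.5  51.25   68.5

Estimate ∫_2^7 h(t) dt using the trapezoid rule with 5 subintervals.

Δt = 1.
T_5 = (1/2)·[7.25 + 2·14.5 + 2·24.25 + 2·36.5 + 2·51.25 + 68.5] = 164.375.

164.375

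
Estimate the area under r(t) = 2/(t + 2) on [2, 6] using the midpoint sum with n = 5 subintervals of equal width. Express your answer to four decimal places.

Δt = (6 − 2)/5 = 0.8.
Midpoints: 2.4, 3.2, 4, 4.8, 5.6.
r(2.4) = 5/11, r(3.2) = 5/13, r(4) = 1/3, r(4.8) = 5/17, r(5.6) = 5/19.
Sum = Δt · [r(2.4) + r(3.2) + r(4) + r(4.8) + r(5.6)].
Sum ≈ 1.3838.

1.3838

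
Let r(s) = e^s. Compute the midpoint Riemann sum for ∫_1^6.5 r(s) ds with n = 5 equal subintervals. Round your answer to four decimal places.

630.1684

Δs = (6.5 − 1)/5 = 1.1.
Midpoints: 1.55, 2.65, 3.75, 4.85, 5.95.
r(1.55) ≈ 4.7115, r(2.65) ≈ 14.1540, r(3.75) ≈ 42.5211, r(4.85) ≈ 127.7404, r(5.95) ≈ 383.7533.
Sum = Δs · [r(1.55) + r(2.65) + r(3.75) + r(4.85) + r(5.95)].
Sum ≈ 630.1684.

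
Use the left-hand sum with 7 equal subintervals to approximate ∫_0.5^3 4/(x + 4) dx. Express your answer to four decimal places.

1.8253

Δx = (3 − 0.5)/7 = 5/14.
Left endpoints: 0.5, 6/7, 17/14, 11/7, 27/14, 16/7, 37/14.
f(0.5) = 8/9, f(6/7) = 14/17, f(17/14) = 56/73, f(11/7) = 28/39, f(27/14) = 56/83, f(16/7) = 7/11, f(37/14) = 56/93.
Sum = Δx · [f(0.5) + f(6/7) + f(17/14) + ...].
Sum ≈ 1.8253.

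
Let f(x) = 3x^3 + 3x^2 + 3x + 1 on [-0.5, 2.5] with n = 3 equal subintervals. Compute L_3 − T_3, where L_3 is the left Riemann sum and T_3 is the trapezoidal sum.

-37.125

L_3 = 25.875.
T_3 = 63.
L_3 − T_3 = -37.125.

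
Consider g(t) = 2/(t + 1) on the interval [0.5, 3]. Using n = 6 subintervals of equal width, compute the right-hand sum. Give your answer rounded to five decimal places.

1.79901

Δt = (3 − 0.5)/6 = 5/12.
Right endpoints: 11/12, 4/3, 1.75, 13/6, 31/12, 3.
g(11/12) = 24/23, g(4/3) = 6/7, g(1.75) = 8/11, g(13/6) = 12/19, g(31/12) = 24/43, g(3) = 0.5.
Sum = Δt · [g(11/12) + g(4/3) + g(1.75) + ...].
Sum ≈ 1.79901.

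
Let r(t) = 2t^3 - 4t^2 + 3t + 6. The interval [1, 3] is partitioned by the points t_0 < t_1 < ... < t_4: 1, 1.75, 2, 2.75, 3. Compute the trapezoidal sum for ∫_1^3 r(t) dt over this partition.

Subinterval widths: 0.75, 0.25, 0.75, 0.25.
r(1) = 7, r(1.75) = 9.71875, r(2) = 12, r(2.75) = 25.59375, r(3) = 33.
On each subinterval the trapezoid contributes (Δt_i/2)·[r(t_{i-1}) + r(t_i)].
Sum = 30.40625.

30.40625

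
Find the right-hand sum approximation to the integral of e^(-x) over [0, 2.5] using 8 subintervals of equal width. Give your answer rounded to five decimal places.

Δx = (2.5 − 0)/8 = 0.3125.
Right endpoints: 0.3125, 0.625, 0.9375, 1.25, 1.5625, 1.875, 2.1875, 2.5.
f(0.3125) ≈ 0.73162, f(0.625) ≈ 0.53526, f(0.9375) ≈ 0.39161, f(1.25) ≈ 0.28650, f(1.5625) ≈ 0.20961, f(1.875) ≈ 0.15335, f(2.1875) ≈ 0.11220, f(2.5) ≈ 0.08208.
Sum = Δx · [f(0.3125) + f(0.625) + f(0.9375) + ...].
Sum ≈ 0.78195.

0.78195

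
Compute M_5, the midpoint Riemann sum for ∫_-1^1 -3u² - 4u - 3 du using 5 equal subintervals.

-7.92

Δu = (1 − (-1))/5 = 0.4.
Midpoints: -0.8, -0.4, 0, 0.4, 0.8.
f(-0.8) = -1.72, f(-0.4) = -1.88, f(0) = -3, f(0.4) = -5.08, f(0.8) = -8.12.
Sum = Δu · [f(-0.8) + f(-0.4) + f(0) + f(0.4) + f(0.8)].
Sum = -7.92.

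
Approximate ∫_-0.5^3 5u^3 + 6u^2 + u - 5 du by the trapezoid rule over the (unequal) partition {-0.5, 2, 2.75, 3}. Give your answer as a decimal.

190.2734375

Subinterval widths: 2.5, 0.75, 0.25.
f(-0.5) = -4.625, f(2) = 61, f(2.75) = 147.109375, f(3) = 187.
On each subinterval the trapezoid contributes (Δu_i/2)·[f(u_{i-1}) + f(u_i)].
Sum = 190.2734375.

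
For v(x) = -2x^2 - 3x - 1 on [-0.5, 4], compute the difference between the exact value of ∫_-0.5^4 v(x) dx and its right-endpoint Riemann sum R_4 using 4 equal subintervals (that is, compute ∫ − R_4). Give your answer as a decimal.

27.2109375

Exact integral: ∫_-0.5^4 v(x) dx = -70.875.
R_4 = -98.0859375.
Error = -70.875 − (-98.0859375) = 27.2109375.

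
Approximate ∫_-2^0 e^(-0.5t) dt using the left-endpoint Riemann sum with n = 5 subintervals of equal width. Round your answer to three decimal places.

3.792

Δt = (0 − (-2))/5 = 0.4.
Left endpoints: -2, -1.6, -1.2, -0.8, -0.4.
f(-2) ≈ 2.718, f(-1.6) ≈ 2.226, f(-1.2) ≈ 1.822, f(-0.8) ≈ 1.492, f(-0.4) ≈ 1.221.
Sum = Δt · [f(-2) + f(-1.6) + f(-1.2) + f(-0.8) + f(-0.4)].
Sum ≈ 3.792.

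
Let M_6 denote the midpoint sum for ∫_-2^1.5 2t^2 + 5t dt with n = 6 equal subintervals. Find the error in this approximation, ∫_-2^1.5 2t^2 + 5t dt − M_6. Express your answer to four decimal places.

0.1985

Exact integral: ∫_-2^1.5 f(t) dt ≈ 3.208333.
M_6 ≈ 3.009838.
Error ≈ 3.208333 − 3.009838 ≈ 0.1985.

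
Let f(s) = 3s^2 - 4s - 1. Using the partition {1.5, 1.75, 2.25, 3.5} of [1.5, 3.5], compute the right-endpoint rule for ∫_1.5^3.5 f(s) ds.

Subinterval widths: 0.25, 0.5, 1.25.
Right endpoints: 1.75, 2.25, 3.5.
f(1.75) = 1.1875, f(2.25) = 5.1875, f(3.5) = 21.75.
Sum = Σ Δs_i · f(s_i).
Sum = 30.078125.

30.078125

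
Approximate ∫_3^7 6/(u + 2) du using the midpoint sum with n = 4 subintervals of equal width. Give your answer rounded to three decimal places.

Δu = (7 − 3)/4 = 1.
Midpoints: 3.5, 4.5, 5.5, 6.5.
f(3.5) = 12/11, f(4.5) = 12/13, f(5.5) = 0.8, f(6.5) = 12/17.
Sum = Δu · [f(3.5) + f(4.5) + f(5.5) + f(6.5)].
Sum ≈ 3.520.

3.520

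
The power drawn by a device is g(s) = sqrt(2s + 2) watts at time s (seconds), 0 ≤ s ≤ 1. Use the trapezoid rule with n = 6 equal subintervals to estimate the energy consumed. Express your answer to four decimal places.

Δs = (1 − 0)/6 = 1/6.
g(0) ≈ 1.4142, g(1/6) ≈ 1.5275, g(1/3) ≈ 1.6330, g(0.5) ≈ 1.7321, g(2/3) ≈ 1.8257, g(5/6) ≈ 1.9149, g(1) ≈ 2.0000.
T_6 = (Δs/2)·[g(s_0) + 2g(s_1) + ... + 2g(s_{5}) + g(s_6)].
Sum ≈ 1.7234.

1.7234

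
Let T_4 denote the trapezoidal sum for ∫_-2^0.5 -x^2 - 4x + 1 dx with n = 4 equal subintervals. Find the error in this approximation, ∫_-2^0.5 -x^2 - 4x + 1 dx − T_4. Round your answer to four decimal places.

0.1628

Exact integral: ∫_-2^0.5 f(x) dx ≈ 7.291667.
T_4 = 7.12890625.
Error ≈ 7.291667 − 7.12890625 ≈ 0.1628.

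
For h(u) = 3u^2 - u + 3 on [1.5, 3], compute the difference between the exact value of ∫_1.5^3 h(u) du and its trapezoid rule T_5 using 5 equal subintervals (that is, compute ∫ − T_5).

-0.0675

Exact integral: ∫_1.5^3 h(u) du = 24.75.
T_5 = 24.8175.
Error = 24.75 − 24.8175 = -0.0675.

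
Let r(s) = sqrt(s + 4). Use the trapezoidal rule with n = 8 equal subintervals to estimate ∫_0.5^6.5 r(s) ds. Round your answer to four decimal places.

16.3148

Δs = (6.5 − 0.5)/8 = 0.75.
r(0.5) ≈ 2.1213, r(1.25) ≈ 2.2913, r(2) ≈ 2.4495, r(2.75) ≈ 2.5981, r(3.5) ≈ 2.7386, r(4.25) ≈ 2.8723, r(5) ≈ 3.0000, r(5.75) ≈ 3.1225, r(6.5) ≈ 3.2404.
T_8 = (Δs/2)·[r(s_0) + 2r(s_1) + ... + 2r(s_{7}) + r(s_8)].
Sum ≈ 16.3148.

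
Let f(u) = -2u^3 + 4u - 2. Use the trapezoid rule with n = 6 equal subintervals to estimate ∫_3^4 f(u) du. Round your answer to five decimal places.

Δu = (4 − 3)/6 = 1/6.
f(3) = -44, f(19/6) = -5707/108, f(10/3) = -1694/27, f(3.5) = -73.75, f(11/3) = -2320/27, f(23/6) = -10727/108, f(4) = -114.
T_6 = (Δu/2)·[f(u_0) + 2f(u_1) + ... + 2f(u_{5}) + f(u_6)].
Sum ≈ -75.59722.

-75.59722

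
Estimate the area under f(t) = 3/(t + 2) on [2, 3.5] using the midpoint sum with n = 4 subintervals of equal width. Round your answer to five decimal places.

Δt = (3.5 − 2)/4 = 0.375.
Midpoints: 2.1875, 2.5625, 2.9375, 3.3125.
f(2.1875) = 48/67, f(2.5625) = 48/73, f(2.9375) = 48/79, f(3.3125) = 48/85.
Sum = Δt · [f(2.1875) + f(2.5625) + f(2.9375) + f(3.3125)].
Sum ≈ 0.95484.

0.95484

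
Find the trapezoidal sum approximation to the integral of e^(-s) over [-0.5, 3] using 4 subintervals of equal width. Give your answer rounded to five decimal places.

Δs = (3 − (-0.5))/4 = 0.875.
f(-0.5) ≈ 1.64872, f(0.375) ≈ 0.68729, f(1.25) ≈ 0.28650, f(2.125) ≈ 0.11943, f(3) ≈ 0.04979.
T_4 = (Δs/2)·[f(s_0) + 2f(s_1) + 2f(s_2) + 2f(s_3) + f(s_4)].
Sum ≈ 1.69967.

1.69967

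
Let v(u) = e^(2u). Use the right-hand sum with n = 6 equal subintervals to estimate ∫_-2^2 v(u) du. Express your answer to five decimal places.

49.41121

Δu = (2 − (-2))/6 = 2/3.
Right endpoints: -4/3, -2/3, 0, 2/3, 4/3, 2.
v(-4/3) ≈ 0.06948, v(-2/3) ≈ 0.26360, v(0) ≈ 1.00000, v(2/3) ≈ 3.79367, v(4/3) ≈ 14.39192, v(2) ≈ 54.59815.
Sum = Δu · [v(-4/3) + v(-2/3) + v(0) + ...].
Sum ≈ 49.41121.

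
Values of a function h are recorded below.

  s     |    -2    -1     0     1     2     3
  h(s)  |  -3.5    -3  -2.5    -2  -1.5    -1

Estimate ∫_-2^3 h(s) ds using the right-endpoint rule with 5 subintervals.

Δs = 1.
Sum = 1·[(-3) + (-2.5) + (-2) + (-1.5) + (-1)] = -10.

-10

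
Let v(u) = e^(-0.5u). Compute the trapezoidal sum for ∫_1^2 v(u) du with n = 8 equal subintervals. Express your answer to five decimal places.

0.47746

Δu = (2 − 1)/8 = 0.125.
v(1) ≈ 0.60653, v(1.125) ≈ 0.56978, v(1.25) ≈ 0.53526, v(1.375) ≈ 0.50283, v(1.5) ≈ 0.47237, v(1.625) ≈ 0.44375, v(1.75) ≈ 0.41686, v(1.875) ≈ 0.39161, v(2) ≈ 0.36788.
T_8 = (Δu/2)·[v(u_0) + 2v(u_1) + ... + 2v(u_{7}) + v(u_8)].
Sum ≈ 0.47746.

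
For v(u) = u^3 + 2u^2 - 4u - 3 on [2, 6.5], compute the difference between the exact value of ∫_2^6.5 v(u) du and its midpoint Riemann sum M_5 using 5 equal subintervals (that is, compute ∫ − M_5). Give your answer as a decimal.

4.4803125

Exact integral: ∫_2^6.5 v(u) du = 530.015625.
M_5 = 525.5353125.
Error = 530.015625 − 525.5353125 = 4.4803125.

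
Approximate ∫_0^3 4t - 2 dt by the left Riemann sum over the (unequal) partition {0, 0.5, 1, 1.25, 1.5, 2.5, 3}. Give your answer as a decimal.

8.25

Subinterval widths: 0.5, 0.5, 0.25, 0.25, 1, 0.5.
Left endpoints: 0, 0.5, 1, 1.25, 1.5, 2.5.
f(0) = -2, f(0.5) = 0, f(1) = 2, f(1.25) = 3, f(1.5) = 4, f(2.5) = 8.
Sum = Σ Δt_i · f(t_i).
Sum = 8.25.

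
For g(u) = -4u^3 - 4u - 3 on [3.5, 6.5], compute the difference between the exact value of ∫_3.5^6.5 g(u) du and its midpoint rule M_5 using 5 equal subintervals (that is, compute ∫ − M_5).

-5.4

Exact integral: ∫_3.5^6.5 g(u) du = -1704.
M_5 = -1698.6.
Error = -1704 − (-1698.6) = -5.4.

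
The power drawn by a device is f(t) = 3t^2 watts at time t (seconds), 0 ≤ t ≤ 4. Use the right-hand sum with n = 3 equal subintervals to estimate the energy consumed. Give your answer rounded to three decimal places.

Δt = (4 − 0)/3 = 4/3.
Right endpoints: 4/3, 8/3, 4.
f(4/3) = 16/3, f(8/3) = 64/3, f(4) = 48.
Sum = Δt · [f(4/3) + f(8/3) + f(4)].
Sum ≈ 99.556.

99.556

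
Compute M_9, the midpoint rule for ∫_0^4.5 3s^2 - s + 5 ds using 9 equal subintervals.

103.21875

Δs = (4.5 − 0)/9 = 0.5.
Midpoints: 0.25, 0.75, 1.25, 1.75, 2.25, 2.75, 3.25, 3.75, 4.25.
f(0.25) = 4.9375, f(0.75) = 5.9375, f(1.25) = 8.4375, f(1.75) = 12.4375, f(2.25) = 17.9375, f(2.75) = 24.9375, f(3.25) = 33.4375, f(3.75) = 43.4375, f(4.25) = 54.9375.
Sum = Δs · [f(0.25) + f(0.75) + f(1.25) + ...].
Sum = 103.21875.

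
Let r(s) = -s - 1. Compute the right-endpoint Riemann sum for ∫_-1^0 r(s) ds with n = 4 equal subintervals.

Δs = (0 − (-1))/4 = 0.25.
Right endpoints: -0.75, -0.5, -0.25, 0.
r(-0.75) = -0.25, r(-0.5) = -0.5, r(-0.25) = -0.75, r(0) = -1.
Sum = Δs · [r(-0.75) + r(-0.5) + r(-0.25) + r(0)].
Sum = -0.625.

-0.625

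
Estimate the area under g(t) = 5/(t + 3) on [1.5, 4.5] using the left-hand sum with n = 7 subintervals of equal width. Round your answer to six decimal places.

2.651782

Δt = (4.5 − 1.5)/7 = 3/7.
Left endpoints: 1.5, 27/14, 33/14, 39/14, 45/14, 51/14, 57/14.
g(1.5) = 10/9, g(27/14) = 70/69, g(33/14) = 14/15, g(39/14) = 70/81, g(45/14) = 70/87, g(51/14) = 70/93, g(57/14) = 70/99.
Sum = Δt · [g(1.5) + g(27/14) + g(33/14) + ...].
Sum ≈ 2.651782.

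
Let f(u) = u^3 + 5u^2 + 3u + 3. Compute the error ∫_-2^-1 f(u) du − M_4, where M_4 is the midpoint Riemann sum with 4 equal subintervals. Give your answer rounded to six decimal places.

Exact integral: ∫_-2^-1 f(u) du ≈ 6.41666667.
M_4 = 6.4140625.
Error ≈ 6.41666667 − 6.4140625 ≈ 0.002604.

0.002604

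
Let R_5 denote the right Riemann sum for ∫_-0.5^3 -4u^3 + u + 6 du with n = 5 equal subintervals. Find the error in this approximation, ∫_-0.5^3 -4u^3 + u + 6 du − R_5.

41.0375

Exact integral: ∫_-0.5^3 f(u) du = -55.5625.
R_5 = -96.6.
Error = -55.5625 − (-96.6) = 41.0375.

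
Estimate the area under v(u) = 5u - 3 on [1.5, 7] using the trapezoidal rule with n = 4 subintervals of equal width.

Δu = (7 − 1.5)/4 = 1.375.
v(1.5) = 4.5, v(2.875) = 11.375, v(4.25) = 18.25, v(5.625) = 25.125, v(7) = 32.
T_4 = (Δu/2)·[v(u_0) + 2v(u_1) + 2v(u_2) + 2v(u_3) + v(u_4)].
Sum = 100.375.

100.375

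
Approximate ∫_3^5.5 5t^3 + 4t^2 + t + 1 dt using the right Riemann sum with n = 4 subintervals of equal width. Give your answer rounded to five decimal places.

1497.68066

Δt = (5.5 − 3)/4 = 0.625.
Right endpoints: 3.625, 4.25, 4.875, 5.5.
f(3.625) = 151225/512, f(4.25) = 461.328125, f(4.875) = 348275/512, f(5.5) = 959.375.
Sum = Δt · [f(3.625) + f(4.25) + f(4.875) + f(5.5)].
Sum ≈ 1497.68066.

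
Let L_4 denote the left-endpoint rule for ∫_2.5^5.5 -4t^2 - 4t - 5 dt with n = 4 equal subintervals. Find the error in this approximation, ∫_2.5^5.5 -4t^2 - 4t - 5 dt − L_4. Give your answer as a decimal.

Exact integral: ∫_2.5^5.5 f(t) dt = -264.
L_4 = -224.625.
Error = -264 − (-224.625) = -39.375.

-39.375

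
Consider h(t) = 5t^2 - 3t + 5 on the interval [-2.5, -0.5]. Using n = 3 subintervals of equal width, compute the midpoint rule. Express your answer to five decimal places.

Δt = (-0.5 − (-2.5))/3 = 2/3.
Midpoints: -13/6, -1.5, -5/6.
h(-13/6) = 1259/36, h(-1.5) = 20.75, h(-5/6) = 395/36.
Sum = Δt · [h(-13/6) + h(-1.5) + h(-5/6)].
Sum ≈ 44.46296.

44.46296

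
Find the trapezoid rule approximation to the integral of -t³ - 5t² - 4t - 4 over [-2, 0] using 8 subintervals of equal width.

Δt = (0 − (-2))/8 = 0.25.
f(-2) = -8, f(-1.75) = -6.953125, f(-1.5) = -5.875, f(-1.25) = -4.859375, f(-1) = -4, f(-0.75) = -3.390625, f(-0.5) = -3.125, f(-0.25) = -3.296875, f(0) = -4.
T_8 = (Δt/2)·[f(t_0) + 2f(t_1) + ... + 2f(t_{7}) + f(t_8)].
Sum = -9.375.

-9.375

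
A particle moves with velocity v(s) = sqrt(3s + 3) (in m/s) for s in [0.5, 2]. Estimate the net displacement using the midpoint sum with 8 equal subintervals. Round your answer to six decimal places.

Δs = (2 − 0.5)/8 = 0.1875.
Midpoints: 0.59375, 0.78125, 0.96875, 1.15625, 1.34375, 1.53125, 1.71875, 1.90625.
v(0.59375) ≈ 2.186607, v(0.78125) ≈ 2.311655, v(0.96875) ≈ 2.430278, v(1.15625) ≈ 2.543374, v(1.34375) ≈ 2.651650, v(1.53125) ≈ 2.755676, v(1.71875) ≈ 2.855915, v(1.90625) ≈ 2.952753.
Sum = Δs · [v(0.59375) + v(0.78125) + v(0.96875) + ...].
Sum ≈ 3.878983.

3.878983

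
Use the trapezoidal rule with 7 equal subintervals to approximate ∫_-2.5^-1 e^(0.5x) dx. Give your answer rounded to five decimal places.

0.64066

Δx = (-1 − (-2.5))/7 = 3/14.
f(-2.5) ≈ 0.28650, f(-16/7) ≈ 0.31891, f(-29/14) ≈ 0.35497, f(-13/7) ≈ 0.39512, f(-23/14) ≈ 0.43980, f(-10/7) ≈ 0.48954, f(-17/14) ≈ 0.54491, f(-1) ≈ 0.60653.
T_7 = (Δx/2)·[f(x_0) + 2f(x_1) + ... + 2f(x_{6}) + f(x_7)].
Sum ≈ 0.64066.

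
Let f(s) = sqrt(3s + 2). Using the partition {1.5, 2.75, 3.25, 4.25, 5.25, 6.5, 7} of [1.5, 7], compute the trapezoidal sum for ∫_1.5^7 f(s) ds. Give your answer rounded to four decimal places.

20.8021

Subinterval widths: 1.25, 0.5, 1, 1, 1.25, 0.5.
f(1.5) ≈ 2.5495, f(2.75) ≈ 3.2016, f(3.25) ≈ 3.4278, f(4.25) ≈ 3.8406, f(5.25) ≈ 4.2131, f(6.5) ≈ 4.6368, f(7) ≈ 4.7958.
On each subinterval the trapezoid contributes (Δs_i/2)·[f(s_{i-1}) + f(s_i)].
Sum ≈ 20.8021.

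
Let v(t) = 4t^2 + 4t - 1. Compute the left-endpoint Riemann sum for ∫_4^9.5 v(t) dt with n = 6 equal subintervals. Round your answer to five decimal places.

1057.70602

Δt = (9.5 − 4)/6 = 11/12.
Left endpoints: 4, 59/12, 35/6, 6.75, 23/3, 103/12.
v(4) = 79, v(59/12) = 4153/36, v(35/6) = 1426/9, v(6.75) = 208.25, v(23/3) = 2383/9, v(103/12) = 11809/36.
Sum = Δt · [v(4) + v(59/12) + v(35/6) + ...].
Sum ≈ 1057.70602.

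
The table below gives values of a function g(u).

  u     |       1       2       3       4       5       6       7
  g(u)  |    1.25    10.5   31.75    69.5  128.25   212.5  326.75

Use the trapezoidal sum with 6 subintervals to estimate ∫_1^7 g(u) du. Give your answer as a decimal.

Δu = 1.
T_6 = (1/2)·[1.25 + 2·10.5 + 2·31.75 + 2·69.5 + 2·128.25 + 2·212.5 + 326.75] = 616.5.

616.5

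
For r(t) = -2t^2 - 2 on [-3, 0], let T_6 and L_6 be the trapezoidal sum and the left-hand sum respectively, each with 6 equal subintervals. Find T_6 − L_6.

4.5

T_6 = -24.25.
L_6 = -28.75.
T_6 − L_6 = 4.5.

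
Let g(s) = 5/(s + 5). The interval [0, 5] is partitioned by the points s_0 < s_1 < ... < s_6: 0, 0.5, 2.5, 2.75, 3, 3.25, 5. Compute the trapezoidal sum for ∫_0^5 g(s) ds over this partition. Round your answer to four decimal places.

Subinterval widths: 0.5, 2, 0.25, 0.25, 0.25, 1.75.
g(0) = 1, g(0.5) = 10/11, g(2.5) = 2/3, g(2.75) = 20/31, g(3) = 0.625, g(3.25) = 20/33, g(5) = 0.5.
On each subinterval the trapezoid contributes (Δs_i/2)·[g(s_{i-1}) + g(s_i)].
Sum ≈ 3.4975.

3.4975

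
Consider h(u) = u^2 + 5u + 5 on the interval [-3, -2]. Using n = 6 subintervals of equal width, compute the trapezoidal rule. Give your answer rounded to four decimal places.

-1.1620

Δu = (-2 − (-3))/6 = 1/6.
h(-3) = -1, h(-17/6) = -41/36, h(-8/3) = -11/9, h(-2.5) = -1.25, h(-7/3) = -11/9, h(-13/6) = -41/36, h(-2) = -1.
T_6 = (Δu/2)·[h(u_0) + 2h(u_1) + ... + 2h(u_{5}) + h(u_6)].
Sum ≈ -1.1620.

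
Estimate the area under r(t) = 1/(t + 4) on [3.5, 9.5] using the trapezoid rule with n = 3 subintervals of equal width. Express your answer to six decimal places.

0.591847

Δt = (9.5 − 3.5)/3 = 2.
r(3.5) = 2/15, r(5.5) = 2/19, r(7.5) = 2/23, r(9.5) = 2/27.
T_3 = (Δt/2)·[r(t_0) + 2r(t_1) + 2r(t_2) + r(t_3)].
Sum ≈ 0.591847.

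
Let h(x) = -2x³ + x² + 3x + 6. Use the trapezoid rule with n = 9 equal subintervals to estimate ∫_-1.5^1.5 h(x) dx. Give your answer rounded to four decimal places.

20.3056

Δx = (1.5 − (-1.5))/9 = 1/3.
h(-1.5) = 10.5, h(-7/6) = 190/27, h(-5/6) = 289/54, h(-0.5) = 5, h(-1/6) = 299/54, h(1/6) = 176/27, h(0.5) = 7.5, h(5/6) = 217/27, h(7/6) = 415/54, h(1.5) = 6.
T_9 = (Δx/2)·[h(x_0) + 2h(x_1) + ... + 2h(x_{8}) + h(x_9)].
Sum ≈ 20.3056.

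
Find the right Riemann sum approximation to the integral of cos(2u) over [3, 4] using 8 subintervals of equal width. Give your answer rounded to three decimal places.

Δu = (4 − 3)/8 = 0.125.
Right endpoints: 3.125, 3.25, 3.375, 3.5, 3.625, 3.75, 3.875, 4.
f(3.125) ≈ 0.999, f(3.25) ≈ 0.977, f(3.375) ≈ 0.893, f(3.5) ≈ 0.754, f(3.625) ≈ 0.568, f(3.75) ≈ 0.347, f(3.875) ≈ 0.104, f(4) ≈ -0.146.
Sum = Δu · [f(3.125) + f(3.25) + f(3.375) + ...].
Sum ≈ 0.562.

0.562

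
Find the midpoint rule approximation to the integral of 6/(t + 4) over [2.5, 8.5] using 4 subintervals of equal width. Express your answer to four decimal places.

3.9140

Δt = (8.5 − 2.5)/4 = 1.5.
Midpoints: 3.25, 4.75, 6.25, 7.75.
f(3.25) = 24/29, f(4.75) = 24/35, f(6.25) = 24/41, f(7.75) = 24/47.
Sum = Δt · [f(3.25) + f(4.75) + f(6.25) + f(7.75)].
Sum ≈ 3.9140.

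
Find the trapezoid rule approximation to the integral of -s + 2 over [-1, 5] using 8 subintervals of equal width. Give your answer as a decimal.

0

Δs = (5 − (-1))/8 = 0.75.
f(-1) = 3, f(-0.25) = 2.25, f(0.5) = 1.5, f(1.25) = 0.75, f(2) = 0, f(2.75) = -0.75, f(3.5) = -1.5, f(4.25) = -2.25, f(5) = -3.
T_8 = (Δs/2)·[f(s_0) + 2f(s_1) + ... + 2f(s_{7}) + f(s_8)].
Sum = 0.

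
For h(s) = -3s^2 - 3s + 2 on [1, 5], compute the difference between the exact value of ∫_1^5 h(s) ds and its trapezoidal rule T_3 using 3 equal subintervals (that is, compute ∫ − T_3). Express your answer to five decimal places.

3.55556

Exact integral: ∫_1^5 h(s) ds = -152.
T_3 ≈ -155.5555556.
Error ≈ -152 − (-155.5555556) ≈ 3.55556.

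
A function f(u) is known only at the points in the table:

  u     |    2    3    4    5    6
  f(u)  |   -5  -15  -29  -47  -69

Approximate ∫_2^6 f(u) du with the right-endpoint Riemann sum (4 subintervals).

Δu = 1.
Sum = 1·[(-15) + (-29) + (-47) + (-69)] = -160.

-160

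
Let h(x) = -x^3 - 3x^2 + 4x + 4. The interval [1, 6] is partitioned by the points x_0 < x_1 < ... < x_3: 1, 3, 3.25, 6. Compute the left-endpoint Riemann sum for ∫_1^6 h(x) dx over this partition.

-136.29296875

Subinterval widths: 2, 0.25, 2.75.
Left endpoints: 1, 3, 3.25.
h(1) = 4, h(3) = -38, h(3.25) = -49.015625.
Sum = Σ Δx_i · h(x_i).
Sum = -136.29296875.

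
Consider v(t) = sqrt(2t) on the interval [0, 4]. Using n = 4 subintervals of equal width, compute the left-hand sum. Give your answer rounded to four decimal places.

Δt = (4 − 0)/4 = 1.
Left endpoints: 0, 1, 2, 3.
v(0) ≈ 0.0000, v(1) ≈ 1.4142, v(2) ≈ 2.0000, v(3) ≈ 2.4495.
Sum = Δt · [v(0) + v(1) + v(2) + v(3)].
Sum ≈ 5.8637.

5.8637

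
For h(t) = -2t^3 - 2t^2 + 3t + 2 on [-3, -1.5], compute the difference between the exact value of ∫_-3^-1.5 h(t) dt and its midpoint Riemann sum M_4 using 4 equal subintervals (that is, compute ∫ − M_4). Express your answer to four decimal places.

0.2021

Exact integral: ∫_-3^-1.5 h(t) dt = 15.09375.
M_4 ≈ 14.891602.
Error ≈ 15.09375 − 14.891602 ≈ 0.2021.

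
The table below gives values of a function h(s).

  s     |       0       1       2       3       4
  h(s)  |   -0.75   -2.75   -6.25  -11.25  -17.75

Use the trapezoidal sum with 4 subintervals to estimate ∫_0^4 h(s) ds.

Δs = 1.
T_4 = (1/2)·[(-0.75) + 2·(-2.75) + 2·(-6.25) + 2·(-11.25) + (-17.75)] = -29.5.

-29.5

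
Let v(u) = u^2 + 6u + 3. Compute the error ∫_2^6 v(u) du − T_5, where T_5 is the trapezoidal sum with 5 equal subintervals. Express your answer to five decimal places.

-0.42667

Exact integral: ∫_2^6 v(u) du ≈ 177.3333333.
T_5 = 177.76.
Error ≈ 177.3333333 − 177.76 ≈ -0.42667.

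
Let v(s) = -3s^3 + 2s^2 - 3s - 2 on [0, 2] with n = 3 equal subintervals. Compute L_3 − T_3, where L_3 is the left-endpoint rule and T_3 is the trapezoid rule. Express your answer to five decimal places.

7.33333

L_3 ≈ -10.3703704.
T_3 ≈ -17.7037037.
L_3 − T_3 ≈ 7.33333.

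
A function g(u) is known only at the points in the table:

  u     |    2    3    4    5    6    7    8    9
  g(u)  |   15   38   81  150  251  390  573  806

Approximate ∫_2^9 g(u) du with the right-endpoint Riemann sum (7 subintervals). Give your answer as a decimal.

2289

Δu = 1.
Sum = 1·[38 + 81 + 150 + 251 + 390 + 573 + 806] = 2289.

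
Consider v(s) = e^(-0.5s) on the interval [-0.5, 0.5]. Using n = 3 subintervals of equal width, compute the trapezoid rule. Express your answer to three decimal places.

1.013

Δs = (0.5 − (-0.5))/3 = 1/3.
v(-0.5) ≈ 1.284, v(-1/6) ≈ 1.087, v(1/6) ≈ 0.920, v(0.5) ≈ 0.779.
T_3 = (Δs/2)·[v(s_0) + 2v(s_1) + 2v(s_2) + v(s_3)].
Sum ≈ 1.013.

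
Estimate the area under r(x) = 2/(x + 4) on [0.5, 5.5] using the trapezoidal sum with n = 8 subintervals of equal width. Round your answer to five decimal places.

Δx = (5.5 − 0.5)/8 = 0.625.
r(0.5) = 4/9, r(1.125) = 16/41, r(1.75) = 8/23, r(2.375) = 16/51, r(3) = 2/7, r(3.625) = 16/61, r(4.25) = 8/33, r(4.875) = 16/71, r(5.5) = 4/19.
T_8 = (Δx/2)·[r(x_0) + 2r(x_1) + ... + 2r(x_{7}) + r(x_8)].
Sum ≈ 1.49692.

1.49692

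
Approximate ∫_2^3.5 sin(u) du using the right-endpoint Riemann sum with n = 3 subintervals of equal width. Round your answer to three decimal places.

Δu = (3.5 − 2)/3 = 0.5.
Right endpoints: 2.5, 3, 3.5.
f(2.5) ≈ 0.598, f(3) ≈ 0.141, f(3.5) ≈ -0.351.
Sum = Δu · [f(2.5) + f(3) + f(3.5)].
Sum ≈ 0.194.

0.194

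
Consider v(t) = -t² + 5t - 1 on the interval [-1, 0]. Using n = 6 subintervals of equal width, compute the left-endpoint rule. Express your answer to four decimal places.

-4.3380

Δt = (0 − (-1))/6 = 1/6.
Left endpoints: -1, -5/6, -2/3, -0.5, -1/3, -1/6.
v(-1) = -7, v(-5/6) = -211/36, v(-2/3) = -43/9, v(-0.5) = -3.75, v(-1/3) = -25/9, v(-1/6) = -67/36.
Sum = Δt · [v(-1) + v(-5/6) + v(-2/3) + ...].
Sum ≈ -4.3380.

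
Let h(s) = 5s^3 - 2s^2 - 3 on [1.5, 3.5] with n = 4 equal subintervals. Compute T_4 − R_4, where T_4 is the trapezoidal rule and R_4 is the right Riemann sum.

-44.375

T_4 = 151.875.
R_4 = 196.25.
T_4 − R_4 = -44.375.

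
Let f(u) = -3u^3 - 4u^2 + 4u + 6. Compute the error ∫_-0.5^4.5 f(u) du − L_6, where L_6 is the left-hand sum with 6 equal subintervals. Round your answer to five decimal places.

Exact integral: ∫_-0.5^4.5 f(u) du ≈ -359.1666667.
L_6 ≈ -232.8356481.
Error ≈ -359.1666667 − (-232.8356481) ≈ -126.33102.

-126.33102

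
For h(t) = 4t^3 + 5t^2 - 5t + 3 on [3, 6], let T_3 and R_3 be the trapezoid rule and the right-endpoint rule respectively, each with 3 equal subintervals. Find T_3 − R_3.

T_3 = 1501.
R_3 = 1939.
T_3 − R_3 = -438.

-438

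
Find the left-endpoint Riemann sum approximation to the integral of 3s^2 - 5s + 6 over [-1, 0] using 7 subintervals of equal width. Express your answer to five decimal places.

10.08163

Δs = (0 − (-1))/7 = 1/7.
Left endpoints: -1, -6/7, -5/7, -4/7, -3/7, -2/7, -1/7.
f(-1) = 14, f(-6/7) = 612/49, f(-5/7) = 544/49, f(-4/7) = 482/49, f(-3/7) = 426/49, f(-2/7) = 376/49, f(-1/7) = 332/49.
Sum = Δs · [f(-1) + f(-6/7) + f(-5/7) + ...].
Sum ≈ 10.08163.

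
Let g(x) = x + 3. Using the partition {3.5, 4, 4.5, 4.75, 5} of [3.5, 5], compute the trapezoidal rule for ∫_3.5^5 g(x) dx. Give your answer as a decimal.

Subinterval widths: 0.5, 0.5, 0.25, 0.25.
g(3.5) = 6.5, g(4) = 7, g(4.5) = 7.5, g(4.75) = 7.75, g(5) = 8.
On each subinterval the trapezoid contributes (Δx_i/2)·[g(x_{i-1}) + g(x_i)].
Sum = 10.875.

10.875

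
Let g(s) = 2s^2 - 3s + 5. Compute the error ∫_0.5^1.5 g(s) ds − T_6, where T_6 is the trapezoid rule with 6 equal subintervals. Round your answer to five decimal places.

Exact integral: ∫_0.5^1.5 g(s) ds ≈ 4.1666667.
T_6 ≈ 4.1759259.
Error ≈ 4.1666667 − 4.1759259 ≈ -0.00926.

-0.00926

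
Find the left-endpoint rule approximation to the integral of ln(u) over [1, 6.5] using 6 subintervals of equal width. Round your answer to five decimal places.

Δu = (6.5 − 1)/6 = 11/12.
Left endpoints: 1, 23/12, 17/6, 3.75, 14/3, 67/12.
f(1) ≈ 0.00000, f(23/12) ≈ 0.65059, f(17/6) ≈ 1.04145, f(3.75) ≈ 1.32176, f(14/3) ≈ 1.54045, f(67/12) ≈ 1.71979.
Sum = Δu · [f(1) + f(23/12) + f(17/6) + ...].
Sum ≈ 5.75119.

5.75119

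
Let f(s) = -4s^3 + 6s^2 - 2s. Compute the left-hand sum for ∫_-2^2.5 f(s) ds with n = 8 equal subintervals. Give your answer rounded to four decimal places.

47.9619

Δs = (2.5 − (-2))/8 = 0.5625.
Left endpoints: -2, -1.4375, -0.875, -0.3125, 0.25, 0.8125, 1.375, 1.9375.
f(-2) = 60, f(-1.4375) = 27807/1024, f(-0.875) = 9.0234375, f(-0.3125) = 1365/1024, f(0.25) = -0.1875, f(0.8125) = 195/1024, f(1.375) = -1.8046875, f(1.9375) = -10695/1024.
Sum = Δs · [f(-2) + f(-1.4375) + f(-0.875) + ...].
Sum ≈ 47.9619.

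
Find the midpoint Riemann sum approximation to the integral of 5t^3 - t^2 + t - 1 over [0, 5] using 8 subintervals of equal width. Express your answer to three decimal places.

Δt = (5 − 0)/8 = 0.625.
Midpoints: 0.3125, 0.9375, 1.5625, 2.1875, 2.8125, 3.4375, 4.0625, 4.6875.
f(0.3125) = -2591/4096, f(0.9375) = 13019/4096, f(1.5625) = 70429/4096, f(2.1875) = 199639/4096, f(2.8125) = 430649/4096, f(3.4375) = 793459/4096, f(4.0625) = 1318069/4096, f(4.6875) = 2034479/4096.
Sum = Δt · [f(0.3125) + f(0.9375) + f(1.5625) + ...].
Sum ≈ 741.143.

741.143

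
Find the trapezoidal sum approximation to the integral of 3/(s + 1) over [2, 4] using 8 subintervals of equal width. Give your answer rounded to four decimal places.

Δs = (4 − 2)/8 = 0.25.
f(2) = 1, f(2.25) = 12/13, f(2.5) = 6/7, f(2.75) = 0.8, f(3) = 0.75, f(3.25) = 12/17, f(3.5) = 2/3, f(3.75) = 12/19, f(4) = 0.6.
T_8 = (Δs/2)·[f(s_0) + 2f(s_1) + ... + 2f(s_{7}) + f(s_8)].
Sum ≈ 1.5336.

1.5336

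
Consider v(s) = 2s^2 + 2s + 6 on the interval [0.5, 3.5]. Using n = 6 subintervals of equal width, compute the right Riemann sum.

Δs = (3.5 − 0.5)/6 = 0.5.
Right endpoints: 1, 1.5, 2, 2.5, 3, 3.5.
v(1) = 10, v(1.5) = 13.5, v(2) = 18, v(2.5) = 23.5, v(3) = 30, v(3.5) = 37.5.
Sum = Δs · [v(1) + v(1.5) + v(2) + ...].
Sum = 66.25.

66.25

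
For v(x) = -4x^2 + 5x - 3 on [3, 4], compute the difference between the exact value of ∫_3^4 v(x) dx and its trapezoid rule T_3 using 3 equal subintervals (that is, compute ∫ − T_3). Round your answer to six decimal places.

0.074074

Exact integral: ∫_3^4 v(x) dx ≈ -34.83333333.
T_3 ≈ -34.90740741.
Error ≈ -34.83333333 − (-34.90740741) ≈ 0.074074.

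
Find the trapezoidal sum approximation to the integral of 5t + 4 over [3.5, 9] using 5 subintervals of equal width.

193.875

Δt = (9 − 3.5)/5 = 1.1.
f(3.5) = 21.5, f(4.6) = 27, f(5.7) = 32.5, f(6.8) = 38, f(7.9) = 43.5, f(9) = 49.
T_5 = (Δt/2)·[f(t_0) + 2f(t_1) + ... + 2f(t_{4}) + f(t_5)].
Sum = 193.875.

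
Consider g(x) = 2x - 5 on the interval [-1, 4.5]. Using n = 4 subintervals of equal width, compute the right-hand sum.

-0.6875

Δx = (4.5 − (-1))/4 = 1.375.
Right endpoints: 0.375, 1.75, 3.125, 4.5.
g(0.375) = -4.25, g(1.75) = -1.5, g(3.125) = 1.25, g(4.5) = 4.
Sum = Δx · [g(0.375) + g(1.75) + g(3.125) + g(4.5)].
Sum = -0.6875.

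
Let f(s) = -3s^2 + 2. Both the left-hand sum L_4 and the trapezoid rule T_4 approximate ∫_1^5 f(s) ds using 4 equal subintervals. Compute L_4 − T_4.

36

L_4 = -82.
T_4 = -118.
L_4 − T_4 = 36.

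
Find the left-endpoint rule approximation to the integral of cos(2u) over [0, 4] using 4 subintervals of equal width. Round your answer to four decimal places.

0.8904

Δu = (4 − 0)/4 = 1.
Left endpoints: 0, 1, 2, 3.
f(0) ≈ 1.0000, f(1) ≈ -0.4161, f(2) ≈ -0.6536, f(3) ≈ 0.9602.
Sum = Δu · [f(0) + f(1) + f(2) + f(3)].
Sum ≈ 0.8904.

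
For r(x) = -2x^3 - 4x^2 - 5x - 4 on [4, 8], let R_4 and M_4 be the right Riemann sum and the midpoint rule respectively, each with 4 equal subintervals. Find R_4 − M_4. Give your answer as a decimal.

-594

R_4 = -3234.
M_4 = -2640.
R_4 − M_4 = -594.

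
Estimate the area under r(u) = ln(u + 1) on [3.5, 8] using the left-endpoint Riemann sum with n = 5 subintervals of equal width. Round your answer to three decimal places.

Δu = (8 − 3.5)/5 = 0.9.
Left endpoints: 3.5, 4.4, 5.3, 6.2, 7.1.
r(3.5) ≈ 1.504, r(4.4) ≈ 1.686, r(5.3) ≈ 1.841, r(6.2) ≈ 1.974, r(7.1) ≈ 2.092.
Sum = Δu · [r(3.5) + r(4.4) + r(5.3) + r(6.2) + r(7.1)].
Sum ≈ 8.187.

8.187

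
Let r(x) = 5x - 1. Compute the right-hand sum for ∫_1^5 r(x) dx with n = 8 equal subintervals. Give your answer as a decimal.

Δx = (5 − 1)/8 = 0.5.
Right endpoints: 1.5, 2, 2.5, 3, 3.5, 4, 4.5, 5.
r(1.5) = 6.5, r(2) = 9, r(2.5) = 11.5, r(3) = 14, r(3.5) = 16.5, r(4) = 19, r(4.5) = 21.5, r(5) = 24.
Sum = Δx · [r(1.5) + r(2) + r(2.5) + ...].
Sum = 61.

61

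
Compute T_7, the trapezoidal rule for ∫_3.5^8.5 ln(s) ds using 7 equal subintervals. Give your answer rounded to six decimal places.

Δs = (8.5 − 3.5)/7 = 5/7.
f(3.5) ≈ 1.252763, f(59/14) ≈ 1.438480, f(69/14) ≈ 1.595049, f(79/14) ≈ 1.730391, f(89/14) ≈ 1.849579, f(99/14) ≈ 1.956063, f(109/14) ≈ 2.052291, f(8.5) ≈ 2.140066.
T_7 = (Δs/2)·[f(s_0) + 2f(s_1) + ... + 2f(s_{6}) + f(s_7)].
Sum ≈ 8.798762.

8.798762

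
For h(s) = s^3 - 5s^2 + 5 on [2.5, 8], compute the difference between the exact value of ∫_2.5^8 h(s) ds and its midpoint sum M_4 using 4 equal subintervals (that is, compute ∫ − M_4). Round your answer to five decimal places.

Exact integral: ∫_2.5^8 h(s) ds ≈ 214.4427083.
M_4 ≈ 205.1274414.
Error ≈ 214.4427083 − 205.1274414 ≈ 9.31527.

9.31527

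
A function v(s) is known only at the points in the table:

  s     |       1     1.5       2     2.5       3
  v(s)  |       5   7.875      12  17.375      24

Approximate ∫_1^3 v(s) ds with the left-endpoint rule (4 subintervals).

21.125

Δs = 0.5.
Sum = 0.5·[5 + 7.875 + 12 + 17.375] = 21.125.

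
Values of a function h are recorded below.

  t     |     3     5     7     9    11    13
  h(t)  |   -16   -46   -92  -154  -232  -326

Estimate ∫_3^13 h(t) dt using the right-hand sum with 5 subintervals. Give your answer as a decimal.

Δt = 2.
Sum = 2·[(-46) + (-92) + (-154) + (-232) + (-326)] = -1700.

-1700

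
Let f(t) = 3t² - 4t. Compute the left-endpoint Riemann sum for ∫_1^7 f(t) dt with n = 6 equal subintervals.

189

Δt = (7 − 1)/6 = 1.
Left endpoints: 1, 2, 3, 4, 5, 6.
f(1) = -1, f(2) = 4, f(3) = 15, f(4) = 32, f(5) = 55, f(6) = 84.
Sum = Δt · [f(1) + f(2) + f(3) + ...].
Sum = 189.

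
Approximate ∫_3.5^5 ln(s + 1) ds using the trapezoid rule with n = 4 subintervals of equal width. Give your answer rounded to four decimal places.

2.4816

Δs = (5 − 3.5)/4 = 0.375.
f(3.5) ≈ 1.5041, f(3.875) ≈ 1.5841, f(4.25) ≈ 1.6582, f(4.625) ≈ 1.7272, f(5) ≈ 1.7918.
T_4 = (Δs/2)·[f(s_0) + 2f(s_1) + 2f(s_2) + 2f(s_3) + f(s_4)].
Sum ≈ 2.4816.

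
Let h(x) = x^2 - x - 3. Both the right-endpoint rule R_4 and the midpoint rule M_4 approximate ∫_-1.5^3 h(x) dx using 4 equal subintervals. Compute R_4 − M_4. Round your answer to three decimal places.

2.689

R_4 = -4.53515625.
M_4 ≈ -7.22461.
R_4 − M_4 ≈ 2.689.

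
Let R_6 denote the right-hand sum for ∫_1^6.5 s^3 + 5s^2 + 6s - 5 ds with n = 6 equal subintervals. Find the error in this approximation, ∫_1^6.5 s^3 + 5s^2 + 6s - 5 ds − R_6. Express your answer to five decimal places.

Exact integral: ∫_1^6.5 f(s) ds ≈ 998.3072917.
R_6 ≈ 1245.8916377.
Error ≈ 998.3072917 − 1245.8916377 ≈ -247.58435.

-247.58435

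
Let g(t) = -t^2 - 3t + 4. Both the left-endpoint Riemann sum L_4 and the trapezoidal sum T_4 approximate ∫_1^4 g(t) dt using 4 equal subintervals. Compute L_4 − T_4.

L_4 = -22.78125.
T_4 = -31.78125.
L_4 − T_4 = 9.

9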